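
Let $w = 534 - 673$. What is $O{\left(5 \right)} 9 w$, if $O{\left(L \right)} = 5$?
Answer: $-6255$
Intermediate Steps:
$w = -139$
$O{\left(5 \right)} 9 w = 5 \cdot 9 \left(-139\right) = 45 \left(-139\right) = -6255$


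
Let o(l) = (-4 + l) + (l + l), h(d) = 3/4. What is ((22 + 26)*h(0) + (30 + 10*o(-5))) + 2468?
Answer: 2344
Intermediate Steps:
h(d) = ¾ (h(d) = 3*(¼) = ¾)
o(l) = -4 + 3*l (o(l) = (-4 + l) + 2*l = -4 + 3*l)
((22 + 26)*h(0) + (30 + 10*o(-5))) + 2468 = ((22 + 26)*(¾) + (30 + 10*(-4 + 3*(-5)))) + 2468 = (48*(¾) + (30 + 10*(-4 - 15))) + 2468 = (36 + (30 + 10*(-19))) + 2468 = (36 + (30 - 190)) + 2468 = (36 - 160) + 2468 = -124 + 2468 = 2344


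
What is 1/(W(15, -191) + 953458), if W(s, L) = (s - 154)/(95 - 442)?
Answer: 347/330850065 ≈ 1.0488e-6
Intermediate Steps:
W(s, L) = 154/347 - s/347 (W(s, L) = (-154 + s)/(-347) = (-154 + s)*(-1/347) = 154/347 - s/347)
1/(W(15, -191) + 953458) = 1/((154/347 - 1/347*15) + 953458) = 1/((154/347 - 15/347) + 953458) = 1/(139/347 + 953458) = 1/(330850065/347) = 347/330850065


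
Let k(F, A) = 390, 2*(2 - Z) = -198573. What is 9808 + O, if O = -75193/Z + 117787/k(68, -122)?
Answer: 782911992799/77445030 ≈ 10109.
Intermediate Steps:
Z = 198577/2 (Z = 2 - 1/2*(-198573) = 2 + 198573/2 = 198577/2 ≈ 99289.)
O = 23331138559/77445030 (O = -75193/198577/2 + 117787/390 = -75193*2/198577 + 117787*(1/390) = -150386/198577 + 117787/390 = 23331138559/77445030 ≈ 301.26)
9808 + O = 9808 + 23331138559/77445030 = 782911992799/77445030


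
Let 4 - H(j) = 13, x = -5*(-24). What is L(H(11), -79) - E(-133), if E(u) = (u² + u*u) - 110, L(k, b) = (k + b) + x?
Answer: -35236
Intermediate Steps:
x = 120
H(j) = -9 (H(j) = 4 - 1*13 = 4 - 13 = -9)
L(k, b) = 120 + b + k (L(k, b) = (k + b) + 120 = (b + k) + 120 = 120 + b + k)
E(u) = -110 + 2*u² (E(u) = (u² + u²) - 110 = 2*u² - 110 = -110 + 2*u²)
L(H(11), -79) - E(-133) = (120 - 79 - 9) - (-110 + 2*(-133)²) = 32 - (-110 + 2*17689) = 32 - (-110 + 35378) = 32 - 1*35268 = 32 - 35268 = -35236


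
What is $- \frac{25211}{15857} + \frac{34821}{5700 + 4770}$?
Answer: $\frac{96065809}{55340930} \approx 1.7359$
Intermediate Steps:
$- \frac{25211}{15857} + \frac{34821}{5700 + 4770} = \left(-25211\right) \frac{1}{15857} + \frac{34821}{10470} = - \frac{25211}{15857} + 34821 \cdot \frac{1}{10470} = - \frac{25211}{15857} + \frac{11607}{3490} = \frac{96065809}{55340930}$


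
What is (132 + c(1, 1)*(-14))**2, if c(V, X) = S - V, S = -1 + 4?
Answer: 10816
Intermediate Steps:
S = 3
c(V, X) = 3 - V
(132 + c(1, 1)*(-14))**2 = (132 + (3 - 1*1)*(-14))**2 = (132 + (3 - 1)*(-14))**2 = (132 + 2*(-14))**2 = (132 - 28)**2 = 104**2 = 10816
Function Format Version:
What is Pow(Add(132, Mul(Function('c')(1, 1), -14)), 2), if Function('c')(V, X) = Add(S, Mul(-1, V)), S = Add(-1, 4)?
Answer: 10816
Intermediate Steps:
S = 3
Function('c')(V, X) = Add(3, Mul(-1, V))
Pow(Add(132, Mul(Function('c')(1, 1), -14)), 2) = Pow(Add(132, Mul(Add(3, Mul(-1, 1)), -14)), 2) = Pow(Add(132, Mul(Add(3, -1), -14)), 2) = Pow(Add(132, Mul(2, -14)), 2) = Pow(Add(132, -28), 2) = Pow(104, 2) = 10816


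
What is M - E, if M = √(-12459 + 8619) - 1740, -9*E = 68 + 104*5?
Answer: -5024/3 + 16*I*√15 ≈ -1674.7 + 61.968*I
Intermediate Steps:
E = -196/3 (E = -(68 + 104*5)/9 = -(68 + 520)/9 = -⅑*588 = -196/3 ≈ -65.333)
M = -1740 + 16*I*√15 (M = √(-3840) - 1740 = 16*I*√15 - 1740 = -1740 + 16*I*√15 ≈ -1740.0 + 61.968*I)
M - E = (-1740 + 16*I*√15) - 1*(-196/3) = (-1740 + 16*I*√15) + 196/3 = -5024/3 + 16*I*√15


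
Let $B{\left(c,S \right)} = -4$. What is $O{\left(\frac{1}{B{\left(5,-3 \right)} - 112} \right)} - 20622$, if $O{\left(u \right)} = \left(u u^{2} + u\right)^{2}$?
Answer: $- \frac{50243364788020703}{2436396322816} \approx -20622.0$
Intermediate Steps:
$O{\left(u \right)} = \left(u + u^{3}\right)^{2}$ ($O{\left(u \right)} = \left(u^{3} + u\right)^{2} = \left(u + u^{3}\right)^{2}$)
$O{\left(\frac{1}{B{\left(5,-3 \right)} - 112} \right)} - 20622 = \left(\frac{1}{-4 - 112}\right)^{2} \left(1 + \left(\frac{1}{-4 - 112}\right)^{2}\right)^{2} - 20622 = \left(\frac{1}{-116}\right)^{2} \left(1 + \left(\frac{1}{-116}\right)^{2}\right)^{2} - 20622 = \left(- \frac{1}{116}\right)^{2} \left(1 + \left(- \frac{1}{116}\right)^{2}\right)^{2} - 20622 = \frac{\left(1 + \frac{1}{13456}\right)^{2}}{13456} - 20622 = \frac{\left(\frac{13457}{13456}\right)^{2}}{13456} - 20622 = \frac{1}{13456} \cdot \frac{181090849}{181063936} - 20622 = \frac{181090849}{2436396322816} - 20622 = - \frac{50243364788020703}{2436396322816}$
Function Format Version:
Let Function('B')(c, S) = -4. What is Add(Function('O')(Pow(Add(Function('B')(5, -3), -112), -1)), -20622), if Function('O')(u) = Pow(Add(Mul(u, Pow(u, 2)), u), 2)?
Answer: Rational(-50243364788020703, 2436396322816) ≈ -20622.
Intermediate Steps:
Function('O')(u) = Pow(Add(u, Pow(u, 3)), 2) (Function('O')(u) = Pow(Add(Pow(u, 3), u), 2) = Pow(Add(u, Pow(u, 3)), 2))
Add(Function('O')(Pow(Add(Function('B')(5, -3), -112), -1)), -20622) = Add(Mul(Pow(Pow(Add(-4, -112), -1), 2), Pow(Add(1, Pow(Pow(Add(-4, -112), -1), 2)), 2)), -20622) = Add(Mul(Pow(Pow(-116, -1), 2), Pow(Add(1, Pow(Pow(-116, -1), 2)), 2)), -20622) = Add(Mul(Pow(Rational(-1, 116), 2), Pow(Add(1, Pow(Rational(-1, 116), 2)), 2)), -20622) = Add(Mul(Rational(1, 13456), Pow(Add(1, Rational(1, 13456)), 2)), -20622) = Add(Mul(Rational(1, 13456), Pow(Rational(13457, 13456), 2)), -20622) = Add(Mul(Rational(1, 13456), Rational(181090849, 181063936)), -20622) = Add(Rational(181090849, 2436396322816), -20622) = Rational(-50243364788020703, 2436396322816)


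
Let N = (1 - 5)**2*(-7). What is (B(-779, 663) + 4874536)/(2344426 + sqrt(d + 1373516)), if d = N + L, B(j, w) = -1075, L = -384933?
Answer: 3808489559462/1832110760335 - 1624487*sqrt(988471)/1832110760335 ≈ 2.0779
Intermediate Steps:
N = -112 (N = (-4)**2*(-7) = 16*(-7) = -112)
d = -385045 (d = -112 - 384933 = -385045)
(B(-779, 663) + 4874536)/(2344426 + sqrt(d + 1373516)) = (-1075 + 4874536)/(2344426 + sqrt(-385045 + 1373516)) = 4873461/(2344426 + sqrt(988471))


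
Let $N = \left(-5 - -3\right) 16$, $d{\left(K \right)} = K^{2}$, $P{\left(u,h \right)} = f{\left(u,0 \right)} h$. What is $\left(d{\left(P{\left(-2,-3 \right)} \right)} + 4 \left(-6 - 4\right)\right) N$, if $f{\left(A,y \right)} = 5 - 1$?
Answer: $-3328$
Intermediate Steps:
$f{\left(A,y \right)} = 4$ ($f{\left(A,y \right)} = 5 - 1 = 4$)
$P{\left(u,h \right)} = 4 h$
$N = -32$ ($N = \left(-5 + 3\right) 16 = \left(-2\right) 16 = -32$)
$\left(d{\left(P{\left(-2,-3 \right)} \right)} + 4 \left(-6 - 4\right)\right) N = \left(\left(4 \left(-3\right)\right)^{2} + 4 \left(-6 - 4\right)\right) \left(-32\right) = \left(\left(-12\right)^{2} + 4 \left(-10\right)\right) \left(-32\right) = \left(144 - 40\right) \left(-32\right) = 104 \left(-32\right) = -3328$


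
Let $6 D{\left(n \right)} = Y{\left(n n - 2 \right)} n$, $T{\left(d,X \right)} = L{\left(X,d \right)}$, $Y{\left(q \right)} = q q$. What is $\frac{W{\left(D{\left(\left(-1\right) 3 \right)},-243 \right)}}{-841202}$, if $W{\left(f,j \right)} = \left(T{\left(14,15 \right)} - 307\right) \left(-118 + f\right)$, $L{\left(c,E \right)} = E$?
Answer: $- \frac{83505}{1682404} \approx -0.049634$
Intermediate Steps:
$Y{\left(q \right)} = q^{2}$
$T{\left(d,X \right)} = d$
$D{\left(n \right)} = \frac{n \left(-2 + n^{2}\right)^{2}}{6}$ ($D{\left(n \right)} = \frac{\left(n n - 2\right)^{2} n}{6} = \frac{\left(n^{2} - 2\right)^{2} n}{6} = \frac{\left(-2 + n^{2}\right)^{2} n}{6} = \frac{n \left(-2 + n^{2}\right)^{2}}{6}$)
$W{\left(f,j \right)} = 34574 - 293 f$ ($W{\left(f,j \right)} = \left(14 - 307\right) \left(-118 + f\right) = - 293 \left(-118 + f\right) = 34574 - 293 f$)
$\frac{W{\left(D{\left(\left(-1\right) 3 \right)},-243 \right)}}{-841202} = \frac{34574 - 293 \frac{\left(-1\right) 3 \left(-2 + \left(\left(-1\right) 3\right)^{2}\right)^{2}}{6}}{-841202} = \left(34574 - 293 \cdot \frac{1}{6} \left(-3\right) \left(-2 + \left(-3\right)^{2}\right)^{2}\right) \left(- \frac{1}{841202}\right) = \left(34574 - 293 \cdot \frac{1}{6} \left(-3\right) \left(-2 + 9\right)^{2}\right) \left(- \frac{1}{841202}\right) = \left(34574 - 293 \cdot \frac{1}{6} \left(-3\right) 7^{2}\right) \left(- \frac{1}{841202}\right) = \left(34574 - 293 \cdot \frac{1}{6} \left(-3\right) 49\right) \left(- \frac{1}{841202}\right) = \left(34574 - - \frac{14357}{2}\right) \left(- \frac{1}{841202}\right) = \left(34574 + \frac{14357}{2}\right) \left(- \frac{1}{841202}\right) = \frac{83505}{2} \left(- \frac{1}{841202}\right) = - \frac{83505}{1682404}$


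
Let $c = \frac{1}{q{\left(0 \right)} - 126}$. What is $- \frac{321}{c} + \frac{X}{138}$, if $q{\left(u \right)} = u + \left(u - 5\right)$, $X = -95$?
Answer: $\frac{5802943}{138} \approx 42050.0$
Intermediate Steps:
$q{\left(u \right)} = -5 + 2 u$ ($q{\left(u \right)} = u + \left(-5 + u\right) = -5 + 2 u$)
$c = - \frac{1}{131}$ ($c = \frac{1}{\left(-5 + 2 \cdot 0\right) - 126} = \frac{1}{\left(-5 + 0\right) - 126} = \frac{1}{-5 - 126} = \frac{1}{-131} = - \frac{1}{131} \approx -0.0076336$)
$- \frac{321}{c} + \frac{X}{138} = - \frac{321}{- \frac{1}{131}} - \frac{95}{138} = \left(-321\right) \left(-131\right) - \frac{95}{138} = 42051 - \frac{95}{138} = \frac{5802943}{138}$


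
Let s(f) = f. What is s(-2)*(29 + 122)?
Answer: -302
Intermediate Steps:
s(-2)*(29 + 122) = -2*(29 + 122) = -2*151 = -302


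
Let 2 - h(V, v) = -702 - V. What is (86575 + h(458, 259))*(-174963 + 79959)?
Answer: -8335365948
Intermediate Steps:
h(V, v) = 704 + V (h(V, v) = 2 - (-702 - V) = 2 + (702 + V) = 704 + V)
(86575 + h(458, 259))*(-174963 + 79959) = (86575 + (704 + 458))*(-174963 + 79959) = (86575 + 1162)*(-95004) = 87737*(-95004) = -8335365948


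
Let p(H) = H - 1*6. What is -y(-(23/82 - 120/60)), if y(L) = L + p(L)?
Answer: 105/41 ≈ 2.5610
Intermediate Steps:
p(H) = -6 + H (p(H) = H - 6 = -6 + H)
y(L) = -6 + 2*L (y(L) = L + (-6 + L) = -6 + 2*L)
-y(-(23/82 - 120/60)) = -(-6 + 2*(-(23/82 - 120/60))) = -(-6 + 2*(-(23*(1/82) - 120*1/60))) = -(-6 + 2*(-(23/82 - 2))) = -(-6 + 2*(-1*(-141/82))) = -(-6 + 2*(141/82)) = -(-6 + 141/41) = -1*(-105/41) = 105/41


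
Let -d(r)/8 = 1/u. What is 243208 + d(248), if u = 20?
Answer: 1216038/5 ≈ 2.4321e+5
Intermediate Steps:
d(r) = -⅖ (d(r) = -8/20 = -8*1/20 = -⅖)
243208 + d(248) = 243208 - ⅖ = 1216038/5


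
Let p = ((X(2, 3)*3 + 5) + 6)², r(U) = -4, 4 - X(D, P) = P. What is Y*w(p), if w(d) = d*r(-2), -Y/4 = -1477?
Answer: -4631872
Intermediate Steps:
Y = 5908 (Y = -4*(-1477) = 5908)
X(D, P) = 4 - P
p = 196 (p = (((4 - 1*3)*3 + 5) + 6)² = (((4 - 3)*3 + 5) + 6)² = ((1*3 + 5) + 6)² = ((3 + 5) + 6)² = (8 + 6)² = 14² = 196)
w(d) = -4*d (w(d) = d*(-4) = -4*d)
Y*w(p) = 5908*(-4*196) = 5908*(-784) = -4631872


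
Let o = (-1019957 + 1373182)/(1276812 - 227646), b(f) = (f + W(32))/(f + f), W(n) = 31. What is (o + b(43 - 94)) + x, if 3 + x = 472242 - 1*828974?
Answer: -6362652459125/17835822 ≈ -3.5673e+5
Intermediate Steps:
b(f) = (31 + f)/(2*f) (b(f) = (f + 31)/(f + f) = (31 + f)/((2*f)) = (31 + f)*(1/(2*f)) = (31 + f)/(2*f))
o = 353225/1049166 ≈ 0.33667
x = -356735 (x = -3 + (472242 - 1*828974) = -3 + (472242 - 828974) = -3 - 356732 = -356735)
(o + b(43 - 94)) + x = (353225/1049166 + (31 + (43 - 94))/(2*(43 - 94))) - 356735 = (353225/1049166 + (1/2)*(31 - 51)/(-51)) - 356735 = (353225/1049166 + (1/2)*(-1/51)*(-20)) - 356735 = (353225/1049166 + 10/51) - 356735 = 9502045/17835822 - 356735 = -6362652459125/17835822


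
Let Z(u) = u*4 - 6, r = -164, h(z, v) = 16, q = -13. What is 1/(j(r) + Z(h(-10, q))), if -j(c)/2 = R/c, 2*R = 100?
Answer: 41/2403 ≈ 0.017062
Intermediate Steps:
R = 50 (R = (½)*100 = 50)
j(c) = -100/c
Z(u) = -6 + 4*u (Z(u) = 4*u - 6 = -6 + 4*u)
1/(j(r) + Z(h(-10, q))) = 1/(-100/(-164) + (-6 + 4*16)) = 1/(-100*(-1/164) + (-6 + 64)) = 1/(25/41 + 58) = 1/(2403/41) = 41/2403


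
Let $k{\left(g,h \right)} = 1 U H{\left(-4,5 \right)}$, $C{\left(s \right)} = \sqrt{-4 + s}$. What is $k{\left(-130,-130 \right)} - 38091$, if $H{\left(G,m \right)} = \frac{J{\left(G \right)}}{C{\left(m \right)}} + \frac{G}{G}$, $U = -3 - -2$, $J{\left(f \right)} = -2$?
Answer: $-38090$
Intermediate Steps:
$U = -1$ ($U = -3 + 2 = -1$)
$H{\left(G,m \right)} = 1 - \frac{2}{\sqrt{-4 + m}}$ ($H{\left(G,m \right)} = - \frac{2}{\sqrt{-4 + m}} + \frac{G}{G} = - \frac{2}{\sqrt{-4 + m}} + 1 = 1 - \frac{2}{\sqrt{-4 + m}}$)
$k{\left(g,h \right)} = 1$ ($k{\left(g,h \right)} = 1 \left(-1\right) \left(1 - \frac{2}{\sqrt{-4 + 5}}\right) = - (1 - 2 \frac{1}{\sqrt{1}}) = - (1 - 2) = \left(-1\right) \left(-1\right) = 1$)
$k{\left(-130,-130 \right)} - 38091 = 1 - 38091 = -38090$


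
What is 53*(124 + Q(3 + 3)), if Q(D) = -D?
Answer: 6254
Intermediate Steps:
53*(124 + Q(3 + 3)) = 53*(124 - (3 + 3)) = 53*(124 - 1*6) = 53*(124 - 6) = 53*118 = 6254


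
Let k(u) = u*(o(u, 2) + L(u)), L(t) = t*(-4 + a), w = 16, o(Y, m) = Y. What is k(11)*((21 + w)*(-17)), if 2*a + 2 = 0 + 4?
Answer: 152218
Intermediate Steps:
a = 1 (a = -1 + (0 + 4)/2 = -1 + (1/2)*4 = -1 + 2 = 1)
L(t) = -3*t (L(t) = t*(-4 + 1) = t*(-3) = -3*t)
k(u) = -2*u**2 (k(u) = u*(u - 3*u) = u*(-2*u) = -2*u**2)
k(11)*((21 + w)*(-17)) = (-2*11**2)*((21 + 16)*(-17)) = (-2*121)*(37*(-17)) = -242*(-629) = 152218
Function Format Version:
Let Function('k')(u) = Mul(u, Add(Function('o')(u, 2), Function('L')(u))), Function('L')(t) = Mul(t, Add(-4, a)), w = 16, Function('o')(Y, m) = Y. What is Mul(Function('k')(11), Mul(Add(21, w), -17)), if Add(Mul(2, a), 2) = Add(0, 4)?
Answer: 152218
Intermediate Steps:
a = 1 (a = Add(-1, Mul(Rational(1, 2), Add(0, 4))) = Add(-1, Mul(Rational(1, 2), 4)) = Add(-1, 2) = 1)
Function('L')(t) = Mul(-3, t) (Function('L')(t) = Mul(t, Add(-4, 1)) = Mul(t, -3) = Mul(-3, t))
Function('k')(u) = Mul(-2, Pow(u, 2)) (Function('k')(u) = Mul(u, Add(u, Mul(-3, u))) = Mul(u, Mul(-2, u)) = Mul(-2, Pow(u, 2)))
Mul(Function('k')(11), Mul(Add(21, w), -17)) = Mul(Mul(-2, Pow(11, 2)), Mul(Add(21, 16), -17)) = Mul(Mul(-2, 121), Mul(37, -17)) = Mul(-242, -629) = 152218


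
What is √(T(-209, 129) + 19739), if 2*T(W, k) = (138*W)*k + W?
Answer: I*√7362698/2 ≈ 1356.7*I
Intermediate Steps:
T(W, k) = W/2 + 69*W*k (T(W, k) = ((138*W)*k + W)/2 = (138*W*k + W)/2 = (W + 138*W*k)/2 = W/2 + 69*W*k)
√(T(-209, 129) + 19739) = √((½)*(-209)*(1 + 138*129) + 19739) = √((½)*(-209)*(1 + 17802) + 19739) = √((½)*(-209)*17803 + 19739) = √(-3720827/2 + 19739) = √(-3681349/2) = I*√7362698/2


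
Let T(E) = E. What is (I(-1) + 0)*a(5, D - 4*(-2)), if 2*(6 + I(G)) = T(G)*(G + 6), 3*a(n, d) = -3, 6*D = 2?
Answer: 17/2 ≈ 8.5000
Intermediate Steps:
D = ⅓ (D = (⅙)*2 = ⅓ ≈ 0.33333)
a(n, d) = -1 (a(n, d) = (⅓)*(-3) = -1)
I(G) = -6 + G*(6 + G)/2 (I(G) = -6 + (G*(G + 6))/2 = -6 + (G*(6 + G))/2 = -6 + G*(6 + G)/2)
(I(-1) + 0)*a(5, D - 4*(-2)) = ((-6 + (½)*(-1)² + 3*(-1)) + 0)*(-1) = ((-6 + (½)*1 - 3) + 0)*(-1) = ((-6 + ½ - 3) + 0)*(-1) = (-17/2 + 0)*(-1) = -17/2*(-1) = 17/2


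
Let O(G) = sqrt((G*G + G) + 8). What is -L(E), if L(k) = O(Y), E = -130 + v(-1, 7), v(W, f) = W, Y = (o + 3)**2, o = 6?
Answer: -5*sqrt(266) ≈ -81.547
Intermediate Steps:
Y = 81 (Y = (6 + 3)**2 = 9**2 = 81)
O(G) = sqrt(8 + G + G**2) (O(G) = sqrt((G**2 + G) + 8) = sqrt((G + G**2) + 8) = sqrt(8 + G + G**2))
E = -131 (E = -130 - 1 = -131)
L(k) = 5*sqrt(266) (L(k) = sqrt(8 + 81 + 81**2) = sqrt(8 + 81 + 6561) = sqrt(6650) = 5*sqrt(266))
-L(E) = -5*sqrt(266)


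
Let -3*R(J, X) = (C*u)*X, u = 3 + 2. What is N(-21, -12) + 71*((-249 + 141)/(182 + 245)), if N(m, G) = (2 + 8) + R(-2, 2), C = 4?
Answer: -27274/1281 ≈ -21.291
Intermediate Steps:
u = 5
R(J, X) = -20*X/3 (R(J, X) = -4*5*X/3 = -20*X/3)
N(m, G) = -10/3 (N(m, G) = (2 + 8) - 20/3*2 = 10 - 40/3 = -10/3)
N(-21, -12) + 71*((-249 + 141)/(182 + 245)) = -10/3 + 71*((-249 + 141)/(182 + 245)) = -10/3 + 71*(-108/427) = -10/3 - 7668/427 = -27274/1281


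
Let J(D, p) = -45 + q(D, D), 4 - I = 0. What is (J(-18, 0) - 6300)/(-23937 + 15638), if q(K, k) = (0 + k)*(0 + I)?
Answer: 6417/8299 ≈ 0.77323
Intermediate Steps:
I = 4 (I = 4 - 1*0 = 4 + 0 = 4)
q(K, k) = 4*k (q(K, k) = (0 + k)*(0 + 4) = k*4 = 4*k)
J(D, p) = -45 + 4*D
(J(-18, 0) - 6300)/(-23937 + 15638) = ((-45 + 4*(-18)) - 6300)/(-23937 + 15638) = ((-45 - 72) - 6300)/(-8299) = (-117 - 6300)*(-1/8299) = -6417*(-1/8299) = 6417/8299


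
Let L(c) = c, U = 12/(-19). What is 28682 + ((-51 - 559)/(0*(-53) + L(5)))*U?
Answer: 546422/19 ≈ 28759.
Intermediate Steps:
U = -12/19 (U = 12*(-1/19) = -12/19 ≈ -0.63158)
28682 + ((-51 - 559)/(0*(-53) + L(5)))*U = 28682 + ((-51 - 559)/(0*(-53) + 5))*(-12/19) = 28682 - 610/(0 + 5)*(-12/19) = 28682 - 610/5*(-12/19) = 28682 - 610*1/5*(-12/19) = 28682 - 122*(-12/19) = 28682 + 1464/19 = 546422/19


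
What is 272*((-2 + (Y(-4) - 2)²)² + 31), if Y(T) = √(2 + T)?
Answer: -272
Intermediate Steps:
272*((-2 + (Y(-4) - 2)²)² + 31) = 272*((-2 + (√(2 - 4) - 2)²)² + 31) = 272*((-2 + (√(-2) - 2)²)² + 31) = 272*((-2 + (I*√2 - 2)²)² + 31) = 272*((-2 + (-2 + I*√2)²)² + 31) = 272*(31 + (-2 + (-2 + I*√2)²)²) = 8432 + 272*(-2 + (-2 + I*√2)²)²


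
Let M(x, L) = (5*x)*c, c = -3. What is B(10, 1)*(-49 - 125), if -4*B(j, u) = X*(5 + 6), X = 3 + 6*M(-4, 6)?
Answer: 347391/2 ≈ 1.7370e+5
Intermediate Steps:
M(x, L) = -15*x (M(x, L) = (5*x)*(-3) = -15*x)
X = 363 (X = 3 + 6*(-15*(-4)) = 3 + 6*60 = 3 + 360 = 363)
B(j, u) = -3993/4 (B(j, u) = -363*(5 + 6)/4 = -363*11/4 = -1/4*3993 = -3993/4)
B(10, 1)*(-49 - 125) = -3993*(-49 - 125)/4 = -3993/4*(-174) = 347391/2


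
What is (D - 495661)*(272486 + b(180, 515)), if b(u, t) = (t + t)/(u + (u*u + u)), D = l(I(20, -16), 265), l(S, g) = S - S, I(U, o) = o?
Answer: -442458849366979/3276 ≈ -1.3506e+11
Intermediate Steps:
l(S, g) = 0
D = 0
b(u, t) = 2*t/(u² + 2*u) (b(u, t) = (2*t)/(u + (u² + u)) = (2*t)/(u + (u + u²)) = (2*t)/(u² + 2*u) = 2*t/(u² + 2*u))
(D - 495661)*(272486 + b(180, 515)) = (0 - 495661)*(272486 + 2*515/(180*(2 + 180))) = -495661*(272486 + 2*515*(1/180)/182) = -495661*(272486 + 2*515*(1/180)*(1/182)) = -495661*(272486 + 103/3276) = -495661*892664239/3276 = -442458849366979/3276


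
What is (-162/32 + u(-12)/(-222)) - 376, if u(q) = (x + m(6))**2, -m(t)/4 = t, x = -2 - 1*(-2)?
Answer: -227125/592 ≈ -383.66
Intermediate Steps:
x = 0 (x = -2 + 2 = 0)
m(t) = -4*t
u(q) = 576 (u(q) = (0 - 4*6)**2 = (0 - 24)**2 = (-24)**2 = 576)
(-162/32 + u(-12)/(-222)) - 376 = (-162/32 + 576/(-222)) - 376 = (-162*1/32 + 576*(-1/222)) - 376 = (-81/16 - 96/37) - 376 = -4533/592 - 376 = -227125/592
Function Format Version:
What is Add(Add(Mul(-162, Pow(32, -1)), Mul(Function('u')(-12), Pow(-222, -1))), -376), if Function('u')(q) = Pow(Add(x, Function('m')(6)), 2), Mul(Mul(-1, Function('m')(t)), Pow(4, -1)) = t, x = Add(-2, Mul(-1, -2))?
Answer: Rational(-227125, 592) ≈ -383.66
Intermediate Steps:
x = 0 (x = Add(-2, 2) = 0)
Function('m')(t) = Mul(-4, t)
Function('u')(q) = 576 (Function('u')(q) = Pow(Add(0, Mul(-4, 6)), 2) = Pow(Add(0, -24), 2) = Pow(-24, 2) = 576)
Add(Add(Mul(-162, Pow(32, -1)), Mul(Function('u')(-12), Pow(-222, -1))), -376) = Add(Add(Mul(-162, Pow(32, -1)), Mul(576, Pow(-222, -1))), -376) = Add(Add(Mul(-162, Rational(1, 32)), Mul(576, Rational(-1, 222))), -376) = Add(Add(Rational(-81, 16), Rational(-96, 37)), -376) = Add(Rational(-4533, 592), -376) = Rational(-227125, 592)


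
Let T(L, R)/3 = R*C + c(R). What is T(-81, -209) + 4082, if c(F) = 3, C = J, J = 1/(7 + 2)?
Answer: 12064/3 ≈ 4021.3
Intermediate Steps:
J = ⅑ (J = 1/9 = ⅑ ≈ 0.11111)
C = ⅑ ≈ 0.11111
T(L, R) = 9 + R/3 (T(L, R) = 3*(R*(⅑) + 3) = 3*(R/9 + 3) = 3*(3 + R/9) = 9 + R/3)
T(-81, -209) + 4082 = (9 + (⅓)*(-209)) + 4082 = (9 - 209/3) + 4082 = -182/3 + 4082 = 12064/3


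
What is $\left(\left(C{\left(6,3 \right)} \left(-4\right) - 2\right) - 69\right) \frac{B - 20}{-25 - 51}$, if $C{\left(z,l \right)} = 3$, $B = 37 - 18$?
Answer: $- \frac{83}{76} \approx -1.0921$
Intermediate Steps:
$B = 19$ ($B = 37 - 18 = 19$)
$\left(\left(C{\left(6,3 \right)} \left(-4\right) - 2\right) - 69\right) \frac{B - 20}{-25 - 51} = \left(\left(3 \left(-4\right) - 2\right) - 69\right) \frac{19 - 20}{-25 - 51} = \left(\left(-12 - 2\right) - 69\right) \left(- \frac{1}{-76}\right) = \left(-14 - 69\right) \left(\left(-1\right) \left(- \frac{1}{76}\right)\right) = \left(-83\right) \frac{1}{76} = - \frac{83}{76}$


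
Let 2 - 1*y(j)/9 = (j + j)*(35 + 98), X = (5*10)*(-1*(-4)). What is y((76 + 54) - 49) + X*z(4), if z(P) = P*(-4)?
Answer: -197096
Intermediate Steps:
z(P) = -4*P
X = 200 (X = 50*4 = 200)
y(j) = 18 - 2394*j (y(j) = 18 - 9*(j + j)*(35 + 98) = 18 - 9*2*j*133 = 18 - 2394*j)
y((76 + 54) - 49) + X*z(4) = (18 - 2394*((76 + 54) - 49)) + 200*(-4*4) = (18 - 2394*(130 - 49)) + 200*(-16) = (18 - 2394*81) - 3200 = (18 - 193914) - 3200 = -193896 - 3200 = -197096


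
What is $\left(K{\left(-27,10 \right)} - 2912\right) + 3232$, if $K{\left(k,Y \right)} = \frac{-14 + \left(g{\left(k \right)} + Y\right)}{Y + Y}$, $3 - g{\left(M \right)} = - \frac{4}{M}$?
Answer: $\frac{172769}{540} \approx 319.94$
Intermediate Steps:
$g{\left(M \right)} = 3 + \frac{4}{M}$ ($g{\left(M \right)} = 3 - - \frac{4}{M} = 3 + \frac{4}{M}$)
$K{\left(k,Y \right)} = \frac{-11 + Y + \frac{4}{k}}{2 Y}$ ($K{\left(k,Y \right)} = \frac{-14 + \left(\left(3 + \frac{4}{k}\right) + Y\right)}{Y + Y} = \frac{-14 + \left(3 + Y + \frac{4}{k}\right)}{2 Y} = \left(-11 + Y + \frac{4}{k}\right) \frac{1}{2 Y} = \frac{-11 + Y + \frac{4}{k}}{2 Y}$)
$\left(K{\left(-27,10 \right)} - 2912\right) + 3232 = \left(\frac{4 - -297 + 10 \left(-27\right)}{2 \cdot 10 \left(-27\right)} - 2912\right) + 3232 = \left(\frac{1}{2} \cdot \frac{1}{10} \left(- \frac{1}{27}\right) \left(4 + 297 - 270\right) - 2912\right) + 3232 = \left(\frac{1}{2} \cdot \frac{1}{10} \left(- \frac{1}{27}\right) 31 - 2912\right) + 3232 = \left(- \frac{31}{540} - 2912\right) + 3232 = - \frac{1572511}{540} + 3232 = \frac{172769}{540}$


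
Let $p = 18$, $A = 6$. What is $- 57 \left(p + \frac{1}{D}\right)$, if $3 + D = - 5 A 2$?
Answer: $- \frac{21527}{21} \approx -1025.1$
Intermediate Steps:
$D = -63$ ($D = -3 + \left(-5\right) 6 \cdot 2 = -3 - 60 = -63$)
$- 57 \left(p + \frac{1}{D}\right) = - 57 \left(18 + \frac{1}{-63}\right) = - 57 \left(18 - \frac{1}{63}\right) = \left(-57\right) \frac{1133}{63} = - \frac{21527}{21}$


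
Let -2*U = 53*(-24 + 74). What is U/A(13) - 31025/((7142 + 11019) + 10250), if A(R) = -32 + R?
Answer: 37055100/539809 ≈ 68.645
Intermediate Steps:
U = -1325 (U = -53*(-24 + 74)/2 = -53*50/2 = -½*2650 = -1325)
U/A(13) - 31025/((7142 + 11019) + 10250) = -1325/(-32 + 13) - 31025/((7142 + 11019) + 10250) = -1325/(-19) - 31025/(18161 + 10250) = -1325*(-1/19) - 31025/28411 = 1325/19 - 31025*1/28411 = 1325/19 - 31025/28411 = 37055100/539809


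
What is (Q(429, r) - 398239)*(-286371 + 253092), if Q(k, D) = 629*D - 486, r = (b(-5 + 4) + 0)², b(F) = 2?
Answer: 13185439311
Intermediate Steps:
r = 4 (r = (2 + 0)² = 2² = 4)
Q(k, D) = -486 + 629*D
(Q(429, r) - 398239)*(-286371 + 253092) = ((-486 + 629*4) - 398239)*(-286371 + 253092) = ((-486 + 2516) - 398239)*(-33279) = (2030 - 398239)*(-33279) = -396209*(-33279) = 13185439311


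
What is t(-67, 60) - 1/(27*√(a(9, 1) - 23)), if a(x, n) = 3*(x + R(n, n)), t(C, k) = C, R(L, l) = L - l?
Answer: -3619/54 ≈ -67.019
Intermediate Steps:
a(x, n) = 3*x (a(x, n) = 3*(x + (n - n)) = 3*(x + 0) = 3*x)
t(-67, 60) - 1/(27*√(a(9, 1) - 23)) = -67 - 1/(27*√(3*9 - 23)) = -67 - 1/(27*√(27 - 23)) = -67 - 1/(27*√4) = -67 - 1/(27*2) = -67 - 1/54 = -3619/54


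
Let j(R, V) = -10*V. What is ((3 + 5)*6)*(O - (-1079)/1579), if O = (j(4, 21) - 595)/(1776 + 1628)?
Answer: 1253124/58423 ≈ 21.449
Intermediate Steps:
O = -35/148 (O = (-10*21 - 595)/(1776 + 1628) = (-210 - 595)/3404 = -805*1/3404 = -35/148 ≈ -0.23649)
((3 + 5)*6)*(O - (-1079)/1579) = ((3 + 5)*6)*(-35/148 - (-1079)/1579) = (8*6)*(-35/148 - (-1079)/1579) = 48*(-35/148 - 1*(-1079/1579)) = 48*(-35/148 + 1079/1579) = 48*(104427/233692) = 1253124/58423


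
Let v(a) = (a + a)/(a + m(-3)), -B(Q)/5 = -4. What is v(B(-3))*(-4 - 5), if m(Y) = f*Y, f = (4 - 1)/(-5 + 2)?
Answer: -360/23 ≈ -15.652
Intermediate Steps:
B(Q) = 20 (B(Q) = -5*(-4) = 20)
f = -1 (f = 3/(-3) = 3*(-⅓) = -1)
m(Y) = -Y
v(a) = 2*a/(3 + a) (v(a) = (a + a)/(a - 1*(-3)) = (2*a)/(a + 3) = (2*a)/(3 + a) = 2*a/(3 + a))
v(B(-3))*(-4 - 5) = (2*20/(3 + 20))*(-4 - 5) = (2*20/23)*(-9) = (2*20*(1/23))*(-9) = (40/23)*(-9) = -360/23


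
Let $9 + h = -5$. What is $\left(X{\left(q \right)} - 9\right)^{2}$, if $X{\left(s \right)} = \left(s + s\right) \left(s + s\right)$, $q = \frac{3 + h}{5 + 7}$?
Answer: $\frac{41209}{1296} \approx 31.797$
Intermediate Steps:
$h = -14$ ($h = -9 - 5 = -14$)
$q = - \frac{11}{12}$ ($q = \frac{3 - 14}{5 + 7} = - \frac{11}{12} \approx -0.91667$)
$X{\left(s \right)} = 4 s^{2}$ ($X{\left(s \right)} = 2 s 2 s = 4 s^{2}$)
$\left(X{\left(q \right)} - 9\right)^{2} = \left(4 \left(- \frac{11}{12}\right)^{2} - 9\right)^{2} = \left(4 \cdot \frac{121}{144} - 9\right)^{2} = \left(\frac{121}{36} - 9\right)^{2} = \left(- \frac{203}{36}\right)^{2} = \frac{41209}{1296}$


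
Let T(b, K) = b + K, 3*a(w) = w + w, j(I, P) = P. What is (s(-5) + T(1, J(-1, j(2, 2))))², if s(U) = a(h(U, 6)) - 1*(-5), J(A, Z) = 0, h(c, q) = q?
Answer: 100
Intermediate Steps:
a(w) = 2*w/3 (a(w) = (w + w)/3 = (2*w)/3 = 2*w/3)
s(U) = 9 (s(U) = (⅔)*6 - 1*(-5) = 4 + 5 = 9)
T(b, K) = K + b
(s(-5) + T(1, J(-1, j(2, 2))))² = (9 + (0 + 1))² = (9 + 1)² = 10² = 100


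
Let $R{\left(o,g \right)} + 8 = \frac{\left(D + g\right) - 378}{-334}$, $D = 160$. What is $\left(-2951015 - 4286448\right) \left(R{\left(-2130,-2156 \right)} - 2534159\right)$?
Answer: $\frac{3062928372151026}{167} \approx 1.8341 \cdot 10^{13}$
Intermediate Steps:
$R{\left(o,g \right)} = - \frac{1227}{167} - \frac{g}{334}$ ($R{\left(o,g \right)} = -8 + \frac{\left(160 + g\right) - 378}{-334} = -8 + \left(-218 + g\right) \left(- \frac{1}{334}\right) = -8 - \left(- \frac{109}{167} + \frac{g}{334}\right) = - \frac{1227}{167} - \frac{g}{334}$)
$\left(-2951015 - 4286448\right) \left(R{\left(-2130,-2156 \right)} - 2534159\right) = \left(-2951015 - 4286448\right) \left(\left(- \frac{1227}{167} - - \frac{1078}{167}\right) - 2534159\right) = \left(-2951015 - 4286448\right) \left(\left(- \frac{1227}{167} + \frac{1078}{167}\right) - 2534159\right) = - 7237463 \left(- \frac{149}{167} - 2534159\right) = \left(-7237463\right) \left(- \frac{423204702}{167}\right) = \frac{3062928372151026}{167}$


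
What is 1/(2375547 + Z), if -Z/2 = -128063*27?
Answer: 1/9290949 ≈ 1.0763e-7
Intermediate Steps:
Z = 6915402 (Z = -(-256126)*27 = -2*(-3457701) = 6915402)
1/(2375547 + Z) = 1/(2375547 + 6915402) = 1/9290949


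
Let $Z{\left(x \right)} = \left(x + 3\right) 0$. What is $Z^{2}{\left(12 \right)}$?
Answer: $0$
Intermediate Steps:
$Z{\left(x \right)} = 0$ ($Z{\left(x \right)} = \left(3 + x\right) 0 = 0$)
$Z^{2}{\left(12 \right)} = 0^{2} = 0$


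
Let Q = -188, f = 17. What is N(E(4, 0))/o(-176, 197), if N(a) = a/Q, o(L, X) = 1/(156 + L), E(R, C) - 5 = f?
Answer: 110/47 ≈ 2.3404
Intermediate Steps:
E(R, C) = 22 (E(R, C) = 5 + 17 = 22)
N(a) = -a/188 (N(a) = a/(-188) = a*(-1/188) = -a/188)
N(E(4, 0))/o(-176, 197) = (-1/188*22)/(1/(156 - 176)) = -11/(94*(1/(-20))) = -11/(94*(-1/20)) = -11/94*(-20) = 110/47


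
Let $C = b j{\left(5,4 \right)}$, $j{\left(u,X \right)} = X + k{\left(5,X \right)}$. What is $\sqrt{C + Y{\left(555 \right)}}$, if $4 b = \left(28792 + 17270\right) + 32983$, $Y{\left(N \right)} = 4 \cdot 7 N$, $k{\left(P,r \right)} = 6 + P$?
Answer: $\frac{\sqrt{1247835}}{2} \approx 558.53$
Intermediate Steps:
$j{\left(u,X \right)} = 11 + X$ ($j{\left(u,X \right)} = X + \left(6 + 5\right) = X + 11 = 11 + X$)
$Y{\left(N \right)} = 28 N$
$b = \frac{79045}{4}$ ($b = \frac{\left(28792 + 17270\right) + 32983}{4} = \frac{46062 + 32983}{4} = \frac{1}{4} \cdot 79045 = \frac{79045}{4} \approx 19761.0$)
$C = \frac{1185675}{4}$ ($C = \frac{79045 \left(11 + 4\right)}{4} = \frac{79045}{4} \cdot 15 = \frac{1185675}{4} \approx 2.9642 \cdot 10^{5}$)
$\sqrt{C + Y{\left(555 \right)}} = \sqrt{\frac{1185675}{4} + 28 \cdot 555} = \sqrt{\frac{1185675}{4} + 15540} = \sqrt{\frac{1247835}{4}} = \frac{\sqrt{1247835}}{2}$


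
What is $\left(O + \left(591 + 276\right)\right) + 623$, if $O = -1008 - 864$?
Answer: $-382$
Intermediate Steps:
$O = -1872$ ($O = -1008 - 864 = -1872$)
$\left(O + \left(591 + 276\right)\right) + 623 = \left(-1872 + \left(591 + 276\right)\right) + 623 = \left(-1872 + 867\right) + 623 = -1005 + 623 = -382$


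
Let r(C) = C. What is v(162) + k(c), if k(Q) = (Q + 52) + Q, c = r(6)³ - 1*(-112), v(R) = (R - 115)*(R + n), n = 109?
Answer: 13445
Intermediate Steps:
v(R) = (-115 + R)*(109 + R) (v(R) = (R - 115)*(R + 109) = (-115 + R)*(109 + R))
c = 328 (c = 6³ - 1*(-112) = 216 + 112 = 328)
k(Q) = 52 + 2*Q (k(Q) = (52 + Q) + Q = 52 + 2*Q)
v(162) + k(c) = (-12535 + 162² - 6*162) + (52 + 2*328) = (-12535 + 26244 - 972) + (52 + 656) = 12737 + 708 = 13445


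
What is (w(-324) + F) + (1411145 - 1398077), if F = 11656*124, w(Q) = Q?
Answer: 1458088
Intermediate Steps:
F = 1445344
(w(-324) + F) + (1411145 - 1398077) = (-324 + 1445344) + (1411145 - 1398077) = 1445020 + 13068 = 1458088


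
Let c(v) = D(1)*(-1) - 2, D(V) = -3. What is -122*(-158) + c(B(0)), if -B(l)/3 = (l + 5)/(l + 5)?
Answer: 19277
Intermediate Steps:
B(l) = -3 (B(l) = -3*(l + 5)/(l + 5) = -3*(5 + l)/(5 + l) = -3*1 = -3)
c(v) = 1 (c(v) = -3*(-1) - 2 = 3 - 2 = 1)
-122*(-158) + c(B(0)) = -122*(-158) + 1 = 19276 + 1 = 19277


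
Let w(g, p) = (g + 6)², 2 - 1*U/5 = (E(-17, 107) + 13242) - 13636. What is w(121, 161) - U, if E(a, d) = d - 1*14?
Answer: 14614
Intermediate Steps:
E(a, d) = -14 + d (E(a, d) = d - 14 = -14 + d)
U = 1515 (U = 10 - 5*(((-14 + 107) + 13242) - 13636) = 10 - 5*((93 + 13242) - 13636) = 10 - 5*(13335 - 13636) = 10 - 5*(-301) = 10 + 1505 = 1515)
w(g, p) = (6 + g)²
w(121, 161) - U = (6 + 121)² - 1*1515 = 127² - 1515 = 16129 - 1515 = 14614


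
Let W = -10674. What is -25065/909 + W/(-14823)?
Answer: -4467109/166347 ≈ -26.854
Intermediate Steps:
-25065/909 + W/(-14823) = -25065/909 - 10674/(-14823) = -25065*1/909 - 10674*(-1/14823) = -2785/101 + 1186/1647 = -4467109/166347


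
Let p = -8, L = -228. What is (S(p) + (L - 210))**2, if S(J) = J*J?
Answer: 139876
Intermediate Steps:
S(J) = J**2
(S(p) + (L - 210))**2 = ((-8)**2 + (-228 - 210))**2 = (64 - 438)**2 = (-374)**2 = 139876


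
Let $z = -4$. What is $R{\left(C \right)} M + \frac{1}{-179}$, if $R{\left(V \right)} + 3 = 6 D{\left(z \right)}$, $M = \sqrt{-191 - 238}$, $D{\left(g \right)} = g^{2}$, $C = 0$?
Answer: $- \frac{1}{179} + 93 i \sqrt{429} \approx -0.0055866 + 1926.2 i$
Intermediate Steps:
$M = i \sqrt{429}$ ($M = \sqrt{-429} = i \sqrt{429} \approx 20.712 i$)
$R{\left(V \right)} = 93$ ($R{\left(V \right)} = -3 + 6 \left(-4\right)^{2} = -3 + 6 \cdot 16 = -3 + 96 = 93$)
$R{\left(C \right)} M + \frac{1}{-179} = 93 i \sqrt{429} + \frac{1}{-179} = 93 i \sqrt{429} - \frac{1}{179} = - \frac{1}{179} + 93 i \sqrt{429}$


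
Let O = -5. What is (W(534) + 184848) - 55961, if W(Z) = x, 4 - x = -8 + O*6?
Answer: 128929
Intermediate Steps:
x = 42 (x = 4 - (-8 - 5*6) = 4 - (-8 - 30) = 4 - 1*(-38) = 4 + 38 = 42)
W(Z) = 42
(W(534) + 184848) - 55961 = (42 + 184848) - 55961 = 184890 - 55961 = 128929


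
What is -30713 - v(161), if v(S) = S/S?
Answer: -30714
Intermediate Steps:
v(S) = 1
-30713 - v(161) = -30713 - 1*1 = -30713 - 1 = -30714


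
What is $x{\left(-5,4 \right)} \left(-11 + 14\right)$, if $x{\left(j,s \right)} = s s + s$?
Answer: $60$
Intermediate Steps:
$x{\left(j,s \right)} = s + s^{2}$ ($x{\left(j,s \right)} = s^{2} + s = s + s^{2}$)
$x{\left(-5,4 \right)} \left(-11 + 14\right) = 4 \left(1 + 4\right) \left(-11 + 14\right) = 4 \cdot 5 \cdot 3 = 20 \cdot 3 = 60$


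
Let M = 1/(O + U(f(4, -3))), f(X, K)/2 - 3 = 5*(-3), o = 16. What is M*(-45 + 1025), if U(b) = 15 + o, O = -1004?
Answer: -140/139 ≈ -1.0072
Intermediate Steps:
f(X, K) = -24 (f(X, K) = 6 + 2*(5*(-3)) = 6 + 2*(-15) = 6 - 30 = -24)
U(b) = 31 (U(b) = 15 + 16 = 31)
M = -1/973 (M = 1/(-1004 + 31) = 1/(-973) = -1/973 ≈ -0.0010277)
M*(-45 + 1025) = -(-45 + 1025)/973 = -1/973*980 = -140/139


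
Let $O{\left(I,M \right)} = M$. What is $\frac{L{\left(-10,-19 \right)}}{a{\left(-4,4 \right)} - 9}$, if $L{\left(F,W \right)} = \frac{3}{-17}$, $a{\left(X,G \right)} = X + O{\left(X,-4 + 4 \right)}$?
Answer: $\frac{3}{221} \approx 0.013575$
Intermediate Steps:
$a{\left(X,G \right)} = X$ ($a{\left(X,G \right)} = X + \left(-4 + 4\right) = X + 0 = X$)
$L{\left(F,W \right)} = - \frac{3}{17}$ ($L{\left(F,W \right)} = 3 \left(- \frac{1}{17}\right) = - \frac{3}{17}$)
$\frac{L{\left(-10,-19 \right)}}{a{\left(-4,4 \right)} - 9} = \frac{1}{-4 - 9} \left(- \frac{3}{17}\right) = \frac{1}{-13} \left(- \frac{3}{17}\right) = \left(- \frac{1}{13}\right) \left(- \frac{3}{17}\right) = \frac{3}{221}$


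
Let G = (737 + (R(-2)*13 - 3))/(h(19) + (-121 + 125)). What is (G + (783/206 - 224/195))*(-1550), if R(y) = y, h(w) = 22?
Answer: -186062155/4017 ≈ -46319.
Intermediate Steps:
G = 354/13 (G = (737 + (-2*13 - 3))/(22 + (-121 + 125)) = (737 + (-26 - 3))/(22 + 4) = (737 - 29)/26 = 708*(1/26) = 354/13 ≈ 27.231)
(G + (783/206 - 224/195))*(-1550) = (354/13 + (783/206 - 224/195))*(-1550) = (354/13 + 106541/40170)*(-1550) = (1200401/40170)*(-1550) = -186062155/4017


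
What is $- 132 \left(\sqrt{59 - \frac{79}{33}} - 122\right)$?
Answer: $16104 - 8 \sqrt{15411} \approx 15111.0$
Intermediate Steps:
$- 132 \left(\sqrt{59 - \frac{79}{33}} - 122\right) = - 132 \left(\sqrt{\frac{1868}{33}} - 122\right) = - 132 \left(\frac{2 \sqrt{15411}}{33} - 122\right) = - 132 \left(-122 + \frac{2 \sqrt{15411}}{33}\right) = 16104 - 8 \sqrt{15411}$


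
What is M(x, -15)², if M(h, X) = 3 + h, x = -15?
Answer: 144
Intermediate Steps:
M(x, -15)² = (3 - 15)² = (-12)² = 144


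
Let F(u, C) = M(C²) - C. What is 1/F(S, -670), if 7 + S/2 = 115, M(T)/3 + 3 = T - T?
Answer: 1/661 ≈ 0.0015129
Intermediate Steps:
M(T) = -9 (M(T) = -9 + 3*(T - T) = -9 + 3*0 = -9 + 0 = -9)
S = 216 (S = -14 + 2*115 = -14 + 230 = 216)
F(u, C) = -9 - C
1/F(S, -670) = 1/(-9 - 1*(-670)) = 1/(-9 + 670) = 1/661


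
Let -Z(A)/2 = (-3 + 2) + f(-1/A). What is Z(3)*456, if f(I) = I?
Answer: 1216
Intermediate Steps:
Z(A) = 2 + 2/A (Z(A) = -2*((-3 + 2) - 1/A) = -2*(-1 - 1/A) = 2 + 2/A)
Z(3)*456 = (2 + 2/3)*456 = (2 + 2*(⅓))*456 = (2 + ⅔)*456 = (8/3)*456 = 1216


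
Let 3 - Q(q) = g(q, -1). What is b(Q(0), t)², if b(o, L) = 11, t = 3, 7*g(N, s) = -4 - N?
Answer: 121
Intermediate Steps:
g(N, s) = -4/7 - N/7 (g(N, s) = (-4 - N)/7 = -4/7 - N/7)
Q(q) = 25/7 + q/7 (Q(q) = 3 - (-4/7 - q/7) = 3 + (4/7 + q/7) = 25/7 + q/7)
b(Q(0), t)² = 11² = 121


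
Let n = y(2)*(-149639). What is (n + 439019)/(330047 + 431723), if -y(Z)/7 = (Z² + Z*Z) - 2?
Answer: 395521/44810 ≈ 8.8266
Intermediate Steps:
y(Z) = 14 - 14*Z² (y(Z) = -7*((Z² + Z*Z) - 2) = -7*((Z² + Z²) - 2) = -7*(2*Z² - 2) = -7*(-2 + 2*Z²) = 14 - 14*Z²)
n = 6284838 (n = (14 - 14*2²)*(-149639) = (14 - 14*4)*(-149639) = (14 - 56)*(-149639) = -42*(-149639) = 6284838)
(n + 439019)/(330047 + 431723) = (6284838 + 439019)/(330047 + 431723) = 6723857/761770 = 6723857*(1/761770) = 395521/44810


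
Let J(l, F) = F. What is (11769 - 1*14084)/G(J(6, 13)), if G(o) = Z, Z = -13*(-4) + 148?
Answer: -463/40 ≈ -11.575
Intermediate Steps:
Z = 200 (Z = 52 + 148 = 200)
G(o) = 200
(11769 - 1*14084)/G(J(6, 13)) = (11769 - 1*14084)/200 = (11769 - 14084)*(1/200) = -2315*1/200 = -463/40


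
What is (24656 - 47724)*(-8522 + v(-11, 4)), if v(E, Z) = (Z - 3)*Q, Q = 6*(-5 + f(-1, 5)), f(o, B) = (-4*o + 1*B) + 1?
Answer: 195893456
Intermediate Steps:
f(o, B) = 1 + B - 4*o (f(o, B) = (-4*o + B) + 1 = (B - 4*o) + 1 = 1 + B - 4*o)
Q = 30 (Q = 6*(-5 + (1 + 5 - 4*(-1))) = 6*(-5 + (1 + 5 + 4)) = 6*(-5 + 10) = 6*5 = 30)
v(E, Z) = -90 + 30*Z (v(E, Z) = (Z - 3)*30 = (-3 + Z)*30 = -90 + 30*Z)
(24656 - 47724)*(-8522 + v(-11, 4)) = (24656 - 47724)*(-8522 + (-90 + 30*4)) = -23068*(-8522 + (-90 + 120)) = -23068*(-8522 + 30) = -23068*(-8492) = 195893456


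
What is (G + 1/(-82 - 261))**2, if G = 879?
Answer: 90899838016/117649 ≈ 7.7264e+5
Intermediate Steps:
(G + 1/(-82 - 261))**2 = (879 + 1/(-82 - 261))**2 = (879 + 1/(-343))**2 = (879 - 1/343)**2 = (301496/343)**2 = 90899838016/117649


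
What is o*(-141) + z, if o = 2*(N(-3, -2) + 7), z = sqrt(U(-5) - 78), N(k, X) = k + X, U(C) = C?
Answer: -564 + I*sqrt(83) ≈ -564.0 + 9.1104*I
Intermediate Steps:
N(k, X) = X + k
z = I*sqrt(83) (z = sqrt(-5 - 78) = sqrt(-83) = I*sqrt(83) ≈ 9.1104*I)
o = 4 (o = 2*((-2 - 3) + 7) = 2*(-5 + 7) = 2*2 = 4)
o*(-141) + z = 4*(-141) + I*sqrt(83) = -564 + I*sqrt(83)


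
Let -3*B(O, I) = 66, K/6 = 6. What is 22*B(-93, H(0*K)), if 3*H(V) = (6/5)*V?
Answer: -484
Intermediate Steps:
K = 36 (K = 6*6 = 36)
H(V) = 2*V/5 (H(V) = ((6/5)*V)/3 = ((6*(1/5))*V)/3 = (6*V/5)/3 = 2*V/5)
B(O, I) = -22 (B(O, I) = -1/3*66 = -22)
22*B(-93, H(0*K)) = 22*(-22) = -484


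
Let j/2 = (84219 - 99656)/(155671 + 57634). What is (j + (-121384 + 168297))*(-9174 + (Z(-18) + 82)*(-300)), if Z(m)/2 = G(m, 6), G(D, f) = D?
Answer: -229894996181634/213305 ≈ -1.0778e+9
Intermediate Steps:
j = -30874/213305 (j = 2*((84219 - 99656)/(155671 + 57634)) = 2*(-15437/213305) = -30874/213305 ≈ -0.14474)
Z(m) = 2*m
(j + (-121384 + 168297))*(-9174 + (Z(-18) + 82)*(-300)) = (-30874/213305 + (-121384 + 168297))*(-9174 + (2*(-18) + 82)*(-300)) = (-30874/213305 + 46913)*(-9174 + (-36 + 82)*(-300)) = 10006746591*(-9174 + 46*(-300))/213305 = 10006746591*(-9174 - 13800)/213305 = (10006746591/213305)*(-22974) = -229894996181634/213305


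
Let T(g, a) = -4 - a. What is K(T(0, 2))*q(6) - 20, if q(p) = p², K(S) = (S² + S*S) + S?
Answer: 2356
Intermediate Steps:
K(S) = S + 2*S² (K(S) = (S² + S²) + S = 2*S² + S = S + 2*S²)
K(T(0, 2))*q(6) - 20 = ((-4 - 1*2)*(1 + 2*(-4 - 1*2)))*6² - 20 = ((-4 - 2)*(1 + 2*(-4 - 2)))*36 - 20 = -6*(1 + 2*(-6))*36 - 20 = -6*(1 - 12)*36 - 20 = -6*(-11)*36 - 20 = 66*36 - 20 = 2376 - 20 = 2356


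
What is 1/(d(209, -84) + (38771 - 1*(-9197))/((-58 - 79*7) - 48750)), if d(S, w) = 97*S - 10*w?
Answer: 49361/1042110825 ≈ 4.7366e-5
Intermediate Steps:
d(S, w) = -10*w + 97*S
1/(d(209, -84) + (38771 - 1*(-9197))/((-58 - 79*7) - 48750)) = 1/((-10*(-84) + 97*209) + (38771 - 1*(-9197))/((-58 - 79*7) - 48750)) = 1/((840 + 20273) + (38771 + 9197)/((-58 - 553) - 48750)) = 1/(21113 + 47968/(-611 - 48750)) = 1/(21113 + 47968/(-49361)) = 1/(21113 + 47968*(-1/49361)) = 1/(21113 - 47968/49361) = 1/(1042110825/49361) = 49361/1042110825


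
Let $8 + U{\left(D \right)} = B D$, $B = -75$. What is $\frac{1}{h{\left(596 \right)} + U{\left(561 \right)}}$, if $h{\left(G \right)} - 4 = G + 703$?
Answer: $- \frac{1}{40780} \approx -2.4522 \cdot 10^{-5}$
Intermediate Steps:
$U{\left(D \right)} = -8 - 75 D$
$h{\left(G \right)} = 707 + G$ ($h{\left(G \right)} = 4 + \left(G + 703\right) = 4 + \left(703 + G\right) = 707 + G$)
$\frac{1}{h{\left(596 \right)} + U{\left(561 \right)}} = \frac{1}{\left(707 + 596\right) - 42083} = \frac{1}{1303 - 42083} = \frac{1}{-40780} = - \frac{1}{40780}$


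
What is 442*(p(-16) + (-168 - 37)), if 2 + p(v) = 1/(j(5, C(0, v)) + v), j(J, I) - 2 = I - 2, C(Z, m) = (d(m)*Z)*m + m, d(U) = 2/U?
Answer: -1464125/16 ≈ -91508.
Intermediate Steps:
C(Z, m) = m + 2*Z (C(Z, m) = ((2/m)*Z)*m + m = (2*Z/m)*m + m = 2*Z + m = m + 2*Z)
j(J, I) = I (j(J, I) = 2 + (I - 2) = 2 + (-2 + I) = I)
p(v) = -2 + 1/(2*v) (p(v) = -2 + 1/((v + 2*0) + v) = -2 + 1/((v + 0) + v) = -2 + 1/(v + v) = -2 + 1/(2*v))
442*(p(-16) + (-168 - 37)) = 442*((-2 + (1/2)/(-16)) + (-168 - 37)) = 442*((-2 + (1/2)*(-1/16)) - 205) = 442*((-2 - 1/32) - 205) = 442*(-65/32 - 205) = 442*(-6625/32) = -1464125/16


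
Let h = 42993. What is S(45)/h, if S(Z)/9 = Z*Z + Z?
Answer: 2070/4777 ≈ 0.43333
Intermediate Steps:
S(Z) = 9*Z + 9*Z² (S(Z) = 9*(Z*Z + Z) = 9*(Z² + Z) = 9*(Z + Z²) = 9*Z + 9*Z²)
S(45)/h = (9*45*(1 + 45))/42993 = (9*45*46)*(1/42993) = 18630*(1/42993) = 2070/4777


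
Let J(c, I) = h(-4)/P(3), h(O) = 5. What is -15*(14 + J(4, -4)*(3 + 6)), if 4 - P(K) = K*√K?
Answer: 390/11 + 2025*√3/11 ≈ 354.31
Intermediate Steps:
P(K) = 4 - K^(3/2) (P(K) = 4 - K*√K = 4 - K^(3/2))
J(c, I) = 5/(4 - 3*√3) (J(c, I) = 5/(4 - 3^(3/2)) = 5/(4 - 3*√3))
-15*(14 + J(4, -4)*(3 + 6)) = -15*(14 + (5/(4 - 3*√3))*(3 + 6)) = -15*(14 + (5/(4 - 3*√3))*9) = -15*(14 + 45/(4 - 3*√3)) = -210 - 675/(4 - 3*√3)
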